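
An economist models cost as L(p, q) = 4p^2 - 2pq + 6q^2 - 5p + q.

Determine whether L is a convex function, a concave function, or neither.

convex

L is quadratic, so its Hessian is the constant matrix H = [[8, -2], [-2, 12]].
det(H) = 92, tr(H) = 20.
det(H) > 0 and tr(H) > 0, so H is positive definite everywhere: convex.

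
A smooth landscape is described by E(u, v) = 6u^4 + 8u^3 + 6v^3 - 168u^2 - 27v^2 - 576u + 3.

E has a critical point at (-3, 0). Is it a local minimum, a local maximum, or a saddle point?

The mixed partial ∂²E/∂u∂v is 0, so the Hessian at any point is diag(E_uu, E_vv) = diag(24(3u^2 + 2u - 14), 18(2v - 3)).
At (-3, 0): H = diag(168, -54).
The eigenvalues have opposite signs, so H is indefinite: a saddle point.

saddle point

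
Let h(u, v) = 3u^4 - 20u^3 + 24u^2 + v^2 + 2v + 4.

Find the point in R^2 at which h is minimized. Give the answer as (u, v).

(4, -1)

h(u,v) separates as P(u) + Q(v) + 4, so its minimum is min P + min Q + 4.
P'(u) = 12u(u - 4)(u - 1) vanishes at u ∈ {0, 1, 4}; Q'(v) = 2v + 2 vanishes at v ∈ {-1}.
Local minima of P (where P''>0): P(0)=0, P(4)=-128. Local minima of Q: Q(-1)=-1.
So the global minimum of h is P(4) + Q(-1) + 4 = -128 − 1 + 4 = -125, attained at (4, -1).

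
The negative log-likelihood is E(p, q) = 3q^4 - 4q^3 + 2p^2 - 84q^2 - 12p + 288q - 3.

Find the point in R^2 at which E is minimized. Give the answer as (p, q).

(3, -4)

E(p,q) separates as A(p) + B(q) − 3, so its minimum is min A + min B − 3.
A'(p) = 4p - 12 vanishes at p ∈ {3}; B'(q) = 12(q - 3)(q - 2)(q + 4) vanishes at q ∈ {-4, 2, 3}.
Local minima of A (where A''>0): A(3)=-18. Local minima of B: B(-4)=-1472, B(3)=243.
So the global minimum of E is A(3) + B(-4) − 3 = -18 − 1472 − 3 = -1493, attained at (3, -4).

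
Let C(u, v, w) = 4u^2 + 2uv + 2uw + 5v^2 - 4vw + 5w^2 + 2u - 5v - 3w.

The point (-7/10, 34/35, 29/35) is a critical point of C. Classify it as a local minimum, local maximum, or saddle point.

local minimum

The Hessian is constant: H = [[8, 2, 2], [2, 10, -4], [2, -4, 10]].
Leading principal minors: Δ₁ = 8, Δ₂ = 76, Δ₃ = 560.
All leading minors are positive, so H is positive definite: a local minimum.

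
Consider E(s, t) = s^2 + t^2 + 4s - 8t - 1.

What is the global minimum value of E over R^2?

E(s,t) separates as P(s) + Q(t) − 1, so its minimum is min P + min Q − 1.
P'(s) = 2s + 4 vanishes at s ∈ {-2}; Q'(t) = 2(t - 4) vanishes at t ∈ {4}.
Local minima of P (where P''>0): P(-2)=-4. Local minima of Q: Q(4)=-16.
So the global minimum of E is P(-2) + Q(4) − 1 = -4 − 16 − 1 = -21, attained at (-2, 4).

-21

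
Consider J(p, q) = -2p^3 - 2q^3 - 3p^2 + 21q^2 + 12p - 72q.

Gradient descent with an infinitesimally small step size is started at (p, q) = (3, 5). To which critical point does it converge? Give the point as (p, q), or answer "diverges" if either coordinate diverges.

diverges

J is separable, so gradient descent decouples: p follows -∂J/∂p, q follows -∂J/∂q.
∂J/∂p = -6(p - 1)(p + 2); at p=3 this is -60, so p increases.
∂J/∂q = -6(q - 4)(q - 3); at q=5 this is -12, so q increases.
The p-coordinate has no critical point in that direction and runs off to infinity.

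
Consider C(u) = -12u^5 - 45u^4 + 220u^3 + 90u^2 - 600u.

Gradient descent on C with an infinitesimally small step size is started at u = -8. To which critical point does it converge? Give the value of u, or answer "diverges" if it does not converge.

C'(u) = -60(u - 2)(u - 1)(u + 1)(u + 5), so C'(-8) = -113400.
Gradient descent moves in the -C' direction, i.e. u is increasing.
The nearest critical point in that direction is u = -5, where C'' = 10080 > 0 (a local minimum). The iterate converges there.

-5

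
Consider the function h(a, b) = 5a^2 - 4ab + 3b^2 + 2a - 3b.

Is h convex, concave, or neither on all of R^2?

convex

h is quadratic, so its Hessian is the constant matrix H = [[10, -4], [-4, 6]].
det(H) = 44, tr(H) = 16.
det(H) > 0 and tr(H) > 0, so H is positive definite everywhere: convex.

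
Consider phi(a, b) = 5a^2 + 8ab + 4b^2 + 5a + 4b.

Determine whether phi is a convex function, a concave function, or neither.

phi is quadratic, so its Hessian is the constant matrix H = [[10, 8], [8, 8]].
det(H) = 16, tr(H) = 18.
det(H) > 0 and tr(H) > 0, so H is positive definite everywhere: convex.

convex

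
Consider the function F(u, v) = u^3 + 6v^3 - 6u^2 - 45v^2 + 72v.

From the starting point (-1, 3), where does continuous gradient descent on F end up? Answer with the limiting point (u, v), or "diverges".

F is separable, so gradient descent decouples: u follows -∂F/∂u, v follows -∂F/∂v.
∂F/∂u = 3u(u - 4); at u=-1 this is 15, so u decreases.
∂F/∂v = 18(v - 4)(v - 1); at v=3 this is -36, so v increases.
The u-coordinate has no critical point in that direction and runs off to infinity.

diverges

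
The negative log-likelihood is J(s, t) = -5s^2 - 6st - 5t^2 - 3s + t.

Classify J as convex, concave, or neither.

J is quadratic, so its Hessian is the constant matrix H = [[-10, -6], [-6, -10]].
det(H) = 64, tr(H) = -20.
det(H) > 0 and tr(H) < 0, so H is negative definite everywhere: concave.

concave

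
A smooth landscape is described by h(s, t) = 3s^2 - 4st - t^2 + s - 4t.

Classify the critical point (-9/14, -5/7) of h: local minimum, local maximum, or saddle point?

The Hessian of h is constant: H = [[6, -4], [-4, -2]].
det(H) = 6·(-2) − (-4)² = -28.
Since det(H) < 0, H is indefinite and the critical point is a saddle point.

saddle point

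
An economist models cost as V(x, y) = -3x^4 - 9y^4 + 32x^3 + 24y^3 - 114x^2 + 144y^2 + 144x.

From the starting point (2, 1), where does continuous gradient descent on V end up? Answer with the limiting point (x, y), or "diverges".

(3, 0)

V is separable, so gradient descent decouples: x follows -∂V/∂x, y follows -∂V/∂y.
∂V/∂x = -12(x - 4)(x - 3)(x - 1); at x=2 this is -24, so x increases.
∂V/∂y = -36y(y - 4)(y + 2); at y=1 this is 324, so y decreases.
x converges to its nearest critical value 3 (a local min of the x-part); y converges to 0. The iterate converges to (3, 0).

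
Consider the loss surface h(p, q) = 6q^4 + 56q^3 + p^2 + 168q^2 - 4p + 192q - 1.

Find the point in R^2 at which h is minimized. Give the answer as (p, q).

(2, -4)

h(p,q) separates as A(p) + B(q) − 1, so its minimum is min A + min B − 1.
A'(p) = 2p - 4 vanishes at p ∈ {2}; B'(q) = 24(q + 1)(q + 2)(q + 4) vanishes at q ∈ {-4, -2, -1}.
Local minima of A (where A''>0): A(2)=-4. Local minima of B: B(-4)=-128, B(-1)=-74.
So the global minimum of h is A(2) + B(-4) − 1 = -4 − 128 − 1 = -133, attained at (2, -4).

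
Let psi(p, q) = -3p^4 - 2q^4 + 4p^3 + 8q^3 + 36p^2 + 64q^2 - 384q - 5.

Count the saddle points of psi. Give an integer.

psi separates as a function of p plus a function of q, so ∇psi=0 decouples.
∂psi/∂p = -12p(p - 3)(p + 2) = 0 at p ∈ {-2, 0, 3}; ∂psi/∂q = -8(q - 4)(q - 3)(q + 4) = 0 at q ∈ {-4, 3, 4}.
The Hessian is diagonal: diag(psi_pp, psi_qq). Second derivatives: psi_pp(-2)=-120, psi_pp(0)=72, psi_pp(3)=-180; psi_qq(-4)=-448, psi_qq(3)=56, psi_qq(4)=-64.
Saddle points occur where the two diagonal entries have opposite signs: (-2, 3), (0, -4), (0, 4), (3, 3). Count: 4.

4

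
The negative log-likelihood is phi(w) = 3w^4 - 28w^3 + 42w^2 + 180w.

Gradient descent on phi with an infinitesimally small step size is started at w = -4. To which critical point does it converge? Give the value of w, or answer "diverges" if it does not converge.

-1

phi'(w) = 12(w - 5)(w - 3)(w + 1), so phi'(-4) = -2268.
Gradient descent moves in the -phi' direction, i.e. w is increasing.
The nearest critical point in that direction is w = -1, where phi'' = 288 > 0 (a local minimum). The iterate converges there.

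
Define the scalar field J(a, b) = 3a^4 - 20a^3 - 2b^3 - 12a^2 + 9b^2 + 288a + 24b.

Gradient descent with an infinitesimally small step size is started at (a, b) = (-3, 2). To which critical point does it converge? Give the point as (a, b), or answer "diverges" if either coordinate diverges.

J is separable, so gradient descent decouples: a follows -∂J/∂a, b follows -∂J/∂b.
∂J/∂a = 12(a - 4)(a - 3)(a + 2); at a=-3 this is -504, so a increases.
∂J/∂b = -6(b - 4)(b + 1); at b=2 this is 36, so b decreases.
a converges to its nearest critical value -2 (a local min of the a-part); b converges to -1. The iterate converges to (-2, -1).

(-2, -1)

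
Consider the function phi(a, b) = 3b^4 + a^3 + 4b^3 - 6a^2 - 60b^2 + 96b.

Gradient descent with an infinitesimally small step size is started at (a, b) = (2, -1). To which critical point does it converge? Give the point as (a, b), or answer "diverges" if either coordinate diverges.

phi is separable, so gradient descent decouples: a follows -∂phi/∂a, b follows -∂phi/∂b.
∂phi/∂a = 3a(a - 4); at a=2 this is -12, so a increases.
∂phi/∂b = 12(b - 2)(b - 1)(b + 4); at b=-1 this is 216, so b decreases.
a converges to its nearest critical value 4 (a local min of the a-part); b converges to -4. The iterate converges to (4, -4).

(4, -4)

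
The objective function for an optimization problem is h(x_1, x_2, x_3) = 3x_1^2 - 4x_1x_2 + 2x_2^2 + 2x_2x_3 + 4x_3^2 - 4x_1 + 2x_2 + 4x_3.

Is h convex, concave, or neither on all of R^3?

h is quadratic, so its Hessian is the constant matrix H = [[6, -4, 0], [-4, 4, 2], [0, 2, 8]].
Leading principal minors: 6, 8, 40.
All positive ⇒ H ≻ 0 ⇒ convex.

convex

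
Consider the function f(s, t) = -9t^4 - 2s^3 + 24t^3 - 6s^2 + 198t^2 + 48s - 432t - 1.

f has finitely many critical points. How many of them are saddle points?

f separates as a function of s plus a function of t, so ∇f=0 decouples.
∂f/∂s = -6(s - 2)(s + 4) = 0 at s ∈ {-4, 2}; ∂f/∂t = -36(t - 4)(t - 1)(t + 3) = 0 at t ∈ {-3, 1, 4}.
The Hessian is diagonal: diag(f_ss, f_tt). Second derivatives: f_ss(-4)=36, f_ss(2)=-36; f_tt(-3)=-1008, f_tt(1)=432, f_tt(4)=-756.
Saddle points occur where the two diagonal entries have opposite signs: (-4, -3), (-4, 4), (2, 1). Count: 3.

3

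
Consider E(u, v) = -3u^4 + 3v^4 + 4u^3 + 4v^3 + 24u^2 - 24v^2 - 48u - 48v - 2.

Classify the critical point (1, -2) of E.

local minimum

The mixed partial ∂²E/∂u∂v is 0, so the Hessian at any point is diag(E_uu, E_vv) = diag(12(-3u^2 + 2u + 4), 12(3v^2 + 2v - 4)).
At (1, -2): H = diag(36, 48).
Both eigenvalues are positive, so H is positive definite: a local minimum.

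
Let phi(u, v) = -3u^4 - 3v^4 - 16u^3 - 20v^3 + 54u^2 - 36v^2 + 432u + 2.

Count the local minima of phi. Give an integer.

phi separates as a function of u plus a function of v, so ∇phi=0 decouples.
∂phi/∂u = -12(u - 3)(u + 3)(u + 4) = 0 at u ∈ {-4, -3, 3}; ∂phi/∂v = -12v(v + 2)(v + 3) = 0 at v ∈ {-3, -2, 0}.
The Hessian is diagonal: diag(phi_uu, phi_vv). Second derivatives: phi_uu(-4)=-84, phi_uu(-3)=72, phi_uu(3)=-504; phi_vv(-3)=-36, phi_vv(-2)=24, phi_vv(0)=-72.
Local minima occur where both diagonal entries positive: (-3, -2). Count: 1.

1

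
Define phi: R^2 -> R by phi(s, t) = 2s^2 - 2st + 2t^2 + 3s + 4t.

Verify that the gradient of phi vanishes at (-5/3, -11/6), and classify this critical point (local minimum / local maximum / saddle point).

∇phi = (4s - 2t + 3, -2s + 4t + 4); substituting (-5/3, -11/6) gives ∇phi = (0, 0), so (-5/3, -11/6) is indeed a critical point.
The Hessian of phi is constant: H = [[4, -2], [-2, 4]].
det(H) = 4·4 − (-2)² = 12.
det(H) > 0 and tr(H) = 8 > 0, so H is positive definite and the point is a local minimum.

local minimum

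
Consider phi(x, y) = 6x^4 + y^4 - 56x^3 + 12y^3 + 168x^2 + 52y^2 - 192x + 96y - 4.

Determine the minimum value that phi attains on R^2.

-196

phi(x,y) separates as P(x) + Q(y) − 4, so its minimum is min P + min Q − 4.
P'(x) = 24(x - 4)(x - 2)(x - 1) vanishes at x ∈ {1, 2, 4}; Q'(y) = 4(y + 2)(y + 3)(y + 4) vanishes at y ∈ {-4, -3, -2}.
Local minima of P (where P''>0): P(1)=-74, P(4)=-128. Local minima of Q: Q(-4)=-64, Q(-2)=-64.
So the global minimum of phi is P(4) + Q(-4) − 4 = -128 − 64 − 4 = -196, attained at (4, -4).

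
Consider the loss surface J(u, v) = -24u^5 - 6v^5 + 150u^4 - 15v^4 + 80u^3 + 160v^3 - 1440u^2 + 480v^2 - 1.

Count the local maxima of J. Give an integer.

4

J separates as a function of u plus a function of v, so ∇J=0 decouples.
∂J/∂u = -120u(u - 4)(u - 3)(u + 2) = 0 at u ∈ {-2, 0, 3, 4}; ∂J/∂v = -30v(v - 4)(v + 2)(v + 4) = 0 at v ∈ {-4, -2, 0, 4}.
The Hessian is diagonal: diag(J_uu, J_vv). Second derivatives: J_uu(-2)=7200, J_uu(0)=-2880, J_uu(3)=1800, J_uu(4)=-2880; J_vv(-4)=1920, J_vv(-2)=-720, J_vv(0)=960, J_vv(4)=-5760.
Local maxima occur where both diagonal entries negative: (0, -2), (0, 4), (4, -2), (4, 4). Count: 4.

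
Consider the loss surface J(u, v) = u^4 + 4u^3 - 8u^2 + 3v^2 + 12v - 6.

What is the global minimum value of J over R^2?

-146

J(u,v) separates as P(u) + Q(v) − 6, so its minimum is min P + min Q − 6.
P'(u) = 4u(u - 1)(u + 4) vanishes at u ∈ {-4, 0, 1}; Q'(v) = 6v + 12 vanishes at v ∈ {-2}.
Local minima of P (where P''>0): P(-4)=-128, P(1)=-3. Local minima of Q: Q(-2)=-12.
So the global minimum of J is P(-4) + Q(-2) − 6 = -128 − 12 − 6 = -146, attained at (-4, -2).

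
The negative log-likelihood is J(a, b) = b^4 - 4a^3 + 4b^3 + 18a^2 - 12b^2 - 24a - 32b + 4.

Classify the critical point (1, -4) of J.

The mixed partial ∂²J/∂a∂b is 0, so the Hessian at any point is diag(J_aa, J_bb) = diag(12(-2a + 3), 12(b^2 + 2b - 2)).
At (1, -4): H = diag(12, 72).
Both eigenvalues are positive, so H is positive definite: a local minimum.

local minimum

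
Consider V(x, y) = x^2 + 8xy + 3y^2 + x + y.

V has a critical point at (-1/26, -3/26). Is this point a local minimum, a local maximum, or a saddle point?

The Hessian of V is constant: H = [[2, 8], [8, 6]].
det(H) = 2·6 − 8² = -52.
Since det(H) < 0, H is indefinite and the critical point is a saddle point.

saddle point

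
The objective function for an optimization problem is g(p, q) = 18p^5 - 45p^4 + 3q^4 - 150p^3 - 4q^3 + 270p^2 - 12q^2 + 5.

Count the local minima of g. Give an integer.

g separates as a function of p plus a function of q, so ∇g=0 decouples.
∂g/∂p = 90p(p - 3)(p - 1)(p + 2) = 0 at p ∈ {-2, 0, 1, 3}; ∂g/∂q = 12q(q - 2)(q + 1) = 0 at q ∈ {-1, 0, 2}.
The Hessian is diagonal: diag(g_pp, g_qq). Second derivatives: g_pp(-2)=-2700, g_pp(0)=540, g_pp(1)=-540, g_pp(3)=2700; g_qq(-1)=36, g_qq(0)=-24, g_qq(2)=72.
Local minima occur where both diagonal entries positive: (0, -1), (0, 2), (3, -1), (3, 2). Count: 4.

4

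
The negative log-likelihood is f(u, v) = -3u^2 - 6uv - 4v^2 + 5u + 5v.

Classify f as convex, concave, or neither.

f is quadratic, so its Hessian is the constant matrix H = [[-6, -6], [-6, -8]].
det(H) = 12, tr(H) = -14.
det(H) > 0 and tr(H) < 0, so H is negative definite everywhere: concave.

concave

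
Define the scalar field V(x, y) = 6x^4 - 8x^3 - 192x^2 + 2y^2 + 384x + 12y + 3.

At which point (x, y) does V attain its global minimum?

V(x,y) separates as P(x) + Q(y) + 3, so its minimum is min P + min Q + 3.
P'(x) = 24(x - 4)(x - 1)(x + 4) vanishes at x ∈ {-4, 1, 4}; Q'(y) = 4y + 12 vanishes at y ∈ {-3}.
Local minima of P (where P''>0): P(-4)=-2560, P(4)=-512. Local minima of Q: Q(-3)=-18.
So the global minimum of V is P(-4) + Q(-3) + 3 = -2560 − 18 + 3 = -2575, attained at (-4, -3).

(-4, -3)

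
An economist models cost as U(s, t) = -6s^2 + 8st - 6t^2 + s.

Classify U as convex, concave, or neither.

U is quadratic, so its Hessian is the constant matrix H = [[-12, 8], [8, -12]].
det(H) = 80, tr(H) = -24.
det(H) > 0 and tr(H) < 0, so H is negative definite everywhere: concave.

concave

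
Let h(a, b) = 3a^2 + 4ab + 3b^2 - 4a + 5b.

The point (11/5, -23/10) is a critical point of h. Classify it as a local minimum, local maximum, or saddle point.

local minimum

The Hessian of h is constant: H = [[6, 4], [4, 6]].
det(H) = 6·6 − 4² = 20.
det(H) > 0 and tr(H) = 12 > 0, so H is positive definite and the point is a local minimum.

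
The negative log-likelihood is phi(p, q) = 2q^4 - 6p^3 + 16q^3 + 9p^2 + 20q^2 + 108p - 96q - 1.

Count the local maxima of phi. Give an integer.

1

phi separates as a function of p plus a function of q, so ∇phi=0 decouples.
∂phi/∂p = -18(p - 3)(p + 2) = 0 at p ∈ {-2, 3}; ∂phi/∂q = 8(q - 1)(q + 3)(q + 4) = 0 at q ∈ {-4, -3, 1}.
The Hessian is diagonal: diag(phi_pp, phi_qq). Second derivatives: phi_pp(-2)=90, phi_pp(3)=-90; phi_qq(-4)=40, phi_qq(-3)=-32, phi_qq(1)=160.
Local maxima occur where both diagonal entries negative: (3, -3). Count: 1.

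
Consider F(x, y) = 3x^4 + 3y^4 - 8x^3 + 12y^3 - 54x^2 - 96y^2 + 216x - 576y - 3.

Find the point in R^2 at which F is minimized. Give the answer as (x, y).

F(x,y) separates as P(x) + Q(y) − 3, so its minimum is min P + min Q − 3.
P'(x) = 12(x - 3)(x - 2)(x + 3) vanishes at x ∈ {-3, 2, 3}; Q'(y) = 12(y - 4)(y + 3)(y + 4) vanishes at y ∈ {-4, -3, 4}.
Local minima of P (where P''>0): P(-3)=-675, P(3)=189. Local minima of Q: Q(-4)=768, Q(4)=-2304.
So the global minimum of F is P(-3) + Q(4) − 3 = -675 − 2304 − 3 = -2982, attained at (-3, 4).

(-3, 4)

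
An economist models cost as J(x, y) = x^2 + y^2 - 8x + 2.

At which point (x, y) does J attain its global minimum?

(4, 0)

J(x,y) separates as P(x) + Q(y) + 2, so its minimum is min P + min Q + 2.
P'(x) = 2x - 8 vanishes at x ∈ {4}; Q'(y) = 2y vanishes at y ∈ {0}.
Local minima of P (where P''>0): P(4)=-16. Local minima of Q: Q(0)=0.
So the global minimum of J is P(4) + Q(0) + 2 = -16 + 0 + 2 = -14, attained at (4, 0).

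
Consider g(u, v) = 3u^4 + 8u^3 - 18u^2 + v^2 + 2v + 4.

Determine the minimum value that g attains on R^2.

g(u,v) separates as P(u) + Q(v) + 4, so its minimum is min P + min Q + 4.
P'(u) = 12u(u - 1)(u + 3) vanishes at u ∈ {-3, 0, 1}; Q'(v) = 2v + 2 vanishes at v ∈ {-1}.
Local minima of P (where P''>0): P(-3)=-135, P(1)=-7. Local minima of Q: Q(-1)=-1.
So the global minimum of g is P(-3) + Q(-1) + 4 = -135 − 1 + 4 = -132, attained at (-3, -1).

-132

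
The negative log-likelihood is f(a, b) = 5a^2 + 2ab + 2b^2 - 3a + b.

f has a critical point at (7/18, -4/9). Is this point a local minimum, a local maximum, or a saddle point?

The Hessian of f is constant: H = [[10, 2], [2, 4]].
det(H) = 10·4 − 2² = 36.
det(H) > 0 and tr(H) = 14 > 0, so H is positive definite and the point is a local minimum.

local minimum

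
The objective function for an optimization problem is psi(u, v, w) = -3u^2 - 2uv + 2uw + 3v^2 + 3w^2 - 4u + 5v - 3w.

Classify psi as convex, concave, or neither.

neither

psi is quadratic, so its Hessian is the constant matrix H = [[-6, -2, 2], [-2, 6, 0], [2, 0, 6]].
Leading principal minors: -6, -40, -264.
Neither pattern holds ⇒ H is indefinite ⇒ neither convex nor concave.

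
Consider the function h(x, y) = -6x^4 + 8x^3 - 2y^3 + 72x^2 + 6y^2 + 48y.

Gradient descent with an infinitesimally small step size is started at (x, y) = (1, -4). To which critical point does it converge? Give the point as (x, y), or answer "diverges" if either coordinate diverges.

h is separable, so gradient descent decouples: x follows -∂h/∂x, y follows -∂h/∂y.
∂h/∂x = -24x(x - 3)(x + 2); at x=1 this is 144, so x decreases.
∂h/∂y = -6(y - 4)(y + 2); at y=-4 this is -96, so y increases.
x converges to its nearest critical value 0 (a local min of the x-part); y converges to -2. The iterate converges to (0, -2).

(0, -2)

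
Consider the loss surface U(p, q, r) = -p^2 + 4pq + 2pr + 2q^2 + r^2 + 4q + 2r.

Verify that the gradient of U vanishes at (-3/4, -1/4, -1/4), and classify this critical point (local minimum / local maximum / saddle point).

saddle point

∇U = (-2p + 4q + 2r, 4p + 4q + 4, 2p + 2r + 2); substituting (-3/4, -1/4, -1/4) gives ∇U = (0, 0, 0), so (-3/4, -1/4, -1/4) is indeed a critical point.
The Hessian is constant: H = [[-2, 4, 2], [4, 4, 0], [2, 0, 2]].
Leading principal minors: Δ₁ = -2, Δ₂ = -24, Δ₃ = -64.
The minors fit neither the all-positive nor the alternating-sign pattern, so H is indefinite: a saddle point.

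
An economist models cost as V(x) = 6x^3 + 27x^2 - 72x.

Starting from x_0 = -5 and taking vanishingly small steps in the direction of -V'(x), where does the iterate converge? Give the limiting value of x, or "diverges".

diverges

V'(x) = 18(x - 1)(x + 4), so V'(-5) = 108.
Gradient descent moves in the -V' direction, i.e. x is decreasing.
There is no critical point below x=-5, and V' keeps the same sign, so the iterate runs off to −∞.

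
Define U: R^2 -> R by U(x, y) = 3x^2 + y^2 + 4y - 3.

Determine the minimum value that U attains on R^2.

-7

U(x,y) separates as P(x) + Q(y) − 3, so its minimum is min P + min Q − 3.
P'(x) = 6x vanishes at x ∈ {0}; Q'(y) = 2y + 4 vanishes at y ∈ {-2}.
Local minima of P (where P''>0): P(0)=0. Local minima of Q: Q(-2)=-4.
So the global minimum of U is P(0) + Q(-2) − 3 = 0 − 4 − 3 = -7, attained at (0, -2).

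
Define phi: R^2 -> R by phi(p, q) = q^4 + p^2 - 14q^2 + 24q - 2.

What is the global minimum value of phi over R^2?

-119

phi(p,q) separates as A(p) + B(q) − 2, so its minimum is min A + min B − 2.
A'(p) = 2p vanishes at p ∈ {0}; B'(q) = 4(q - 2)(q - 1)(q + 3) vanishes at q ∈ {-3, 1, 2}.
Local minima of A (where A''>0): A(0)=0. Local minima of B: B(-3)=-117, B(2)=8.
So the global minimum of phi is A(0) + B(-3) − 2 = 0 − 117 − 2 = -119, attained at (0, -3).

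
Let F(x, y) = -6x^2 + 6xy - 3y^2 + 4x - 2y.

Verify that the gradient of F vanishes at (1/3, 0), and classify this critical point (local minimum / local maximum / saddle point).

∇F = (-12x + 6y + 4, 6x - 6y - 2); substituting (1/3, 0) gives ∇F = (0, 0), so (1/3, 0) is indeed a critical point.
The Hessian of F is constant: H = [[-12, 6], [6, -6]].
det(H) = (-12)·(-6) − 6² = 36.
det(H) > 0 and tr(H) = -18 < 0, so H is negative definite and the point is a local maximum.

local maximum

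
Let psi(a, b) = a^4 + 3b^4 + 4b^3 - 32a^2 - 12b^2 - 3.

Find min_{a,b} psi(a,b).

-291

psi(a,b) separates as P(a) + Q(b) − 3, so its minimum is min P + min Q − 3.
P'(a) = 4a(a - 4)(a + 4) vanishes at a ∈ {-4, 0, 4}; Q'(b) = 12b(b - 1)(b + 2) vanishes at b ∈ {-2, 0, 1}.
Local minima of P (where P''>0): P(-4)=-256, P(4)=-256. Local minima of Q: Q(-2)=-32, Q(1)=-5.
So the global minimum of psi is P(-4) + Q(-2) − 3 = -256 − 32 − 3 = -291, attained at (-4, -2).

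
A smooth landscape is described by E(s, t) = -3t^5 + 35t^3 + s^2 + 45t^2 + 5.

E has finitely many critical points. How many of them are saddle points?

2

E separates as a function of s plus a function of t, so ∇E=0 decouples.
∂E/∂s = 2s = 0 at s ∈ {0}; ∂E/∂t = -15t(t - 3)(t + 1)(t + 2) = 0 at t ∈ {-2, -1, 0, 3}.
The Hessian is diagonal: diag(E_ss, E_tt). Second derivatives: E_ss(0)=2; E_tt(-2)=150, E_tt(-1)=-60, E_tt(0)=90, E_tt(3)=-900.
Saddle points occur where the two diagonal entries have opposite signs: (0, -1), (0, 3). Count: 2.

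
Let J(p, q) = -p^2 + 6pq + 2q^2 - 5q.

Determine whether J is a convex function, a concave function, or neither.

neither

J is quadratic, so its Hessian is the constant matrix H = [[-2, 6], [6, 4]].
det(H) = -44, tr(H) = 2.
det(H) < 0, so H is indefinite: neither convex nor concave.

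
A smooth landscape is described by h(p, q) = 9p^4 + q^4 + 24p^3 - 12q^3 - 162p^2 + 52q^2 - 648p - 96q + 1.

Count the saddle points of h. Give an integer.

h separates as a function of p plus a function of q, so ∇h=0 decouples.
∂h/∂p = 36(p - 3)(p + 2)(p + 3) = 0 at p ∈ {-3, -2, 3}; ∂h/∂q = 4(q - 4)(q - 3)(q - 2) = 0 at q ∈ {2, 3, 4}.
The Hessian is diagonal: diag(h_pp, h_qq). Second derivatives: h_pp(-3)=216, h_pp(-2)=-180, h_pp(3)=1080; h_qq(2)=8, h_qq(3)=-4, h_qq(4)=8.
Saddle points occur where the two diagonal entries have opposite signs: (-3, 3), (-2, 2), (-2, 4), (3, 3). Count: 4.

4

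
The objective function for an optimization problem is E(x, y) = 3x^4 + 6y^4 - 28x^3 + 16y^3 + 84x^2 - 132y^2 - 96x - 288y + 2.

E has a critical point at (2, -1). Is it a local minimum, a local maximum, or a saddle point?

local maximum

The mixed partial ∂²E/∂x∂y is 0, so the Hessian at any point is diag(E_xx, E_yy) = diag(12(3x^2 - 14x + 14), 24(3y^2 + 4y - 11)).
At (2, -1): H = diag(-24, -288).
Both eigenvalues are negative, so H is negative definite: a local maximum.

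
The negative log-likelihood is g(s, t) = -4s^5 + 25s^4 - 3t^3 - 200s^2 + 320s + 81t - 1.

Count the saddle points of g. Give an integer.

4

g separates as a function of s plus a function of t, so ∇g=0 decouples.
∂g/∂s = -20(s - 4)(s - 2)(s - 1)(s + 2) = 0 at s ∈ {-2, 1, 2, 4}; ∂g/∂t = -9(t - 3)(t + 3) = 0 at t ∈ {-3, 3}.
The Hessian is diagonal: diag(g_ss, g_tt). Second derivatives: g_ss(-2)=1440, g_ss(1)=-180, g_ss(2)=160, g_ss(4)=-720; g_tt(-3)=54, g_tt(3)=-54.
Saddle points occur where the two diagonal entries have opposite signs: (-2, 3), (1, -3), (2, 3), (4, -3). Count: 4.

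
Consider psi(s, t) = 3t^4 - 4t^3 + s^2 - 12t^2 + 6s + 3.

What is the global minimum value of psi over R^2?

psi(s,t) separates as P(s) + Q(t) + 3, so its minimum is min P + min Q + 3.
P'(s) = 2s + 6 vanishes at s ∈ {-3}; Q'(t) = 12t(t - 2)(t + 1) vanishes at t ∈ {-1, 0, 2}.
Local minima of P (where P''>0): P(-3)=-9. Local minima of Q: Q(-1)=-5, Q(2)=-32.
So the global minimum of psi is P(-3) + Q(2) + 3 = -9 − 32 + 3 = -38, attained at (-3, 2).

-38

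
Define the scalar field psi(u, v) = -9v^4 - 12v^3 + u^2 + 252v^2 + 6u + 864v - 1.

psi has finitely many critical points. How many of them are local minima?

psi separates as a function of u plus a function of v, so ∇psi=0 decouples.
∂psi/∂u = 2(u + 3) = 0 at u ∈ {-3}; ∂psi/∂v = -36(v - 4)(v + 2)(v + 3) = 0 at v ∈ {-3, -2, 4}.
The Hessian is diagonal: diag(psi_uu, psi_vv). Second derivatives: psi_uu(-3)=2; psi_vv(-3)=-252, psi_vv(-2)=216, psi_vv(4)=-1512.
Local minima occur where both diagonal entries positive: (-3, -2). Count: 1.

1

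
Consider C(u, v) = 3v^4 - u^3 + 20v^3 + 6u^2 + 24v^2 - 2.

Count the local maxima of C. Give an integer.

C separates as a function of u plus a function of v, so ∇C=0 decouples.
∂C/∂u = -3u(u - 4) = 0 at u ∈ {0, 4}; ∂C/∂v = 12v(v + 1)(v + 4) = 0 at v ∈ {-4, -1, 0}.
The Hessian is diagonal: diag(C_uu, C_vv). Second derivatives: C_uu(0)=12, C_uu(4)=-12; C_vv(-4)=144, C_vv(-1)=-36, C_vv(0)=48.
Local maxima occur where both diagonal entries negative: (4, -1). Count: 1.

1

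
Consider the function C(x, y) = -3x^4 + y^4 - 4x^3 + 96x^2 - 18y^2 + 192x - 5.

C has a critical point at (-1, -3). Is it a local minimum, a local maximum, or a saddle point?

local minimum

The mixed partial ∂²C/∂x∂y is 0, so the Hessian at any point is diag(C_xx, C_yy) = diag(12(-3x^2 - 2x + 16), 12(y^2 - 3)).
At (-1, -3): H = diag(180, 72).
Both eigenvalues are positive, so H is positive definite: a local minimum.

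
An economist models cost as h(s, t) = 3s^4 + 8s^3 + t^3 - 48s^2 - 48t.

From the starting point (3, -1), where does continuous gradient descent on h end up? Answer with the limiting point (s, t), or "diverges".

(2, 4)

h is separable, so gradient descent decouples: s follows -∂h/∂s, t follows -∂h/∂t.
∂h/∂s = 12s(s - 2)(s + 4); at s=3 this is 252, so s decreases.
∂h/∂t = 3(t - 4)(t + 4); at t=-1 this is -45, so t increases.
s converges to its nearest critical value 2 (a local min of the s-part); t converges to 4. The iterate converges to (2, 4).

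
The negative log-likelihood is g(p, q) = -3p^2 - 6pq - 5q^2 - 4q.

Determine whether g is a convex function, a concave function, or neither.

concave

g is quadratic, so its Hessian is the constant matrix H = [[-6, -6], [-6, -10]].
det(H) = 24, tr(H) = -16.
det(H) > 0 and tr(H) < 0, so H is negative definite everywhere: concave.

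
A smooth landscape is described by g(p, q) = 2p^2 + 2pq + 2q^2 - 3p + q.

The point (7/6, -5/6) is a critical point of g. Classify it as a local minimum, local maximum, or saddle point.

The Hessian of g is constant: H = [[4, 2], [2, 4]].
det(H) = 4·4 − 2² = 12.
det(H) > 0 and tr(H) = 8 > 0, so H is positive definite and the point is a local minimum.

local minimum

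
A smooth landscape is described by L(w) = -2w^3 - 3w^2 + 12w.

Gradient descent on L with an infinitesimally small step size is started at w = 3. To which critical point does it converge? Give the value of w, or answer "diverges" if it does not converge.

diverges

L'(w) = -6(w - 1)(w + 2), so L'(3) = -60.
Gradient descent moves in the -L' direction, i.e. w is increasing.
There is no critical point above w=3, and L' keeps the same sign, so the iterate runs off to +∞.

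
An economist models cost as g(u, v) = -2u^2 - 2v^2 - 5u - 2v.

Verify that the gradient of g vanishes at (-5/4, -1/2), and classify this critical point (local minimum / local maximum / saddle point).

local maximum

∇g = (-4u - 5, -4v - 2); substituting (-5/4, -1/2) gives ∇g = (0, 0), so (-5/4, -1/2) is indeed a critical point.
The Hessian of g is constant: H = [[-4, 0], [0, -4]].
det(H) = (-4)·(-4) − 0² = 16.
det(H) > 0 and tr(H) = -8 < 0, so H is negative definite and the point is a local maximum.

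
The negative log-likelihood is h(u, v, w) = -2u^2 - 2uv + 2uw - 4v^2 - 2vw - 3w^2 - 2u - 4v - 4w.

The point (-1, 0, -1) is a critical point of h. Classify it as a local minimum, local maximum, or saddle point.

The Hessian is constant: H = [[-4, -2, 2], [-2, -8, -2], [2, -2, -6]].
Leading principal minors: Δ₁ = -4, Δ₂ = 28, Δ₃ = -104.
The minors alternate sign starting negative (−, +, −), so H is negative definite: a local maximum.

local maximum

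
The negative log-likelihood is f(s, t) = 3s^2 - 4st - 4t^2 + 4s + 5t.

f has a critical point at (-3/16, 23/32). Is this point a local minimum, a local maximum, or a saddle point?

The Hessian of f is constant: H = [[6, -4], [-4, -8]].
det(H) = 6·(-8) − (-4)² = -64.
Since det(H) < 0, H is indefinite and the critical point is a saddle point.

saddle point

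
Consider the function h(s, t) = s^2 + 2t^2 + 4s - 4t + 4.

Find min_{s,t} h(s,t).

h(s,t) separates as P(s) + Q(t) + 4, so its minimum is min P + min Q + 4.
P'(s) = 2s + 4 vanishes at s ∈ {-2}; Q'(t) = 4(t - 1) vanishes at t ∈ {1}.
Local minima of P (where P''>0): P(-2)=-4. Local minima of Q: Q(1)=-2.
So the global minimum of h is P(-2) + Q(1) + 4 = -4 − 2 + 4 = -2, attained at (-2, 1).

-2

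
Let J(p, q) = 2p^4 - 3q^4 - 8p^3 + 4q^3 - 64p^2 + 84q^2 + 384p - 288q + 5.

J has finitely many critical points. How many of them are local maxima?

2

J separates as a function of p plus a function of q, so ∇J=0 decouples.
∂J/∂p = 8(p - 4)(p - 3)(p + 4) = 0 at p ∈ {-4, 3, 4}; ∂J/∂q = -12(q - 3)(q - 2)(q + 4) = 0 at q ∈ {-4, 2, 3}.
The Hessian is diagonal: diag(J_pp, J_qq). Second derivatives: J_pp(-4)=448, J_pp(3)=-56, J_pp(4)=64; J_qq(-4)=-504, J_qq(2)=72, J_qq(3)=-84.
Local maxima occur where both diagonal entries negative: (3, -4), (3, 3). Count: 2.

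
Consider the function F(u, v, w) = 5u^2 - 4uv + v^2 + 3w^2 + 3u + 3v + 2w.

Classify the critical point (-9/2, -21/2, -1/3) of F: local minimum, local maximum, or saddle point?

local minimum

The Hessian is constant: H = [[10, -4, 0], [-4, 2, 0], [0, 0, 6]].
Leading principal minors: Δ₁ = 10, Δ₂ = 4, Δ₃ = 24.
All leading minors are positive, so H is positive definite: a local minimum.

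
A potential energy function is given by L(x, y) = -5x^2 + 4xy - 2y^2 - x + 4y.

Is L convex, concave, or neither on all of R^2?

L is quadratic, so its Hessian is the constant matrix H = [[-10, 4], [4, -4]].
det(H) = 24, tr(H) = -14.
det(H) > 0 and tr(H) < 0, so H is negative definite everywhere: concave.

concave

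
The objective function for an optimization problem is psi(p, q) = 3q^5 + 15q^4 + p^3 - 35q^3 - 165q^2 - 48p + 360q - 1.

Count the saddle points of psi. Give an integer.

4

psi separates as a function of p plus a function of q, so ∇psi=0 decouples.
∂psi/∂p = 3(p - 4)(p + 4) = 0 at p ∈ {-4, 4}; ∂psi/∂q = 15(q - 2)(q - 1)(q + 3)(q + 4) = 0 at q ∈ {-4, -3, 1, 2}.
The Hessian is diagonal: diag(psi_pp, psi_qq). Second derivatives: psi_pp(-4)=-24, psi_pp(4)=24; psi_qq(-4)=-450, psi_qq(-3)=300, psi_qq(1)=-300, psi_qq(2)=450.
Saddle points occur where the two diagonal entries have opposite signs: (-4, -3), (-4, 2), (4, -4), (4, 1). Count: 4.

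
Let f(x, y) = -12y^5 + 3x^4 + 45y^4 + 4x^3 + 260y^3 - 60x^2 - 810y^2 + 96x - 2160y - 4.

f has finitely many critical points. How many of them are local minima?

f separates as a function of x plus a function of y, so ∇f=0 decouples.
∂f/∂x = 12(x - 2)(x - 1)(x + 4) = 0 at x ∈ {-4, 1, 2}; ∂f/∂y = -60(y - 4)(y - 3)(y + 1)(y + 3) = 0 at y ∈ {-3, -1, 3, 4}.
The Hessian is diagonal: diag(f_xx, f_yy). Second derivatives: f_xx(-4)=360, f_xx(1)=-60, f_xx(2)=72; f_yy(-3)=5040, f_yy(-1)=-2400, f_yy(3)=1440, f_yy(4)=-2100.
Local minima occur where both diagonal entries positive: (-4, -3), (-4, 3), (2, -3), (2, 3). Count: 4.

4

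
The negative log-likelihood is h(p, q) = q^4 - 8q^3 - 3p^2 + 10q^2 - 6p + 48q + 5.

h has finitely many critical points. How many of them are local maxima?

1

h separates as a function of p plus a function of q, so ∇h=0 decouples.
∂h/∂p = -6(p + 1) = 0 at p ∈ {-1}; ∂h/∂q = 4(q - 4)(q - 3)(q + 1) = 0 at q ∈ {-1, 3, 4}.
The Hessian is diagonal: diag(h_pp, h_qq). Second derivatives: h_pp(-1)=-6; h_qq(-1)=80, h_qq(3)=-16, h_qq(4)=20.
Local maxima occur where both diagonal entries negative: (-1, 3). Count: 1.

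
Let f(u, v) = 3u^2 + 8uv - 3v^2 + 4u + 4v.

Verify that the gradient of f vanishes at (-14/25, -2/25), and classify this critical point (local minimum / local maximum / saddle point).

saddle point

∇f = (6u + 8v + 4, 8u - 6v + 4); substituting (-14/25, -2/25) gives ∇f = (0, 0), so (-14/25, -2/25) is indeed a critical point.
The Hessian of f is constant: H = [[6, 8], [8, -6]].
det(H) = 6·(-6) − 8² = -100.
Since det(H) < 0, H is indefinite and the critical point is a saddle point.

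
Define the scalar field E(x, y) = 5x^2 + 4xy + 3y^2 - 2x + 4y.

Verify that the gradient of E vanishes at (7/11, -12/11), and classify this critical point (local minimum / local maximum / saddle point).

∇E = (10x + 4y - 2, 4x + 6y + 4); substituting (7/11, -12/11) gives ∇E = (0, 0), so (7/11, -12/11) is indeed a critical point.
The Hessian of E is constant: H = [[10, 4], [4, 6]].
det(H) = 10·6 − 4² = 44.
det(H) > 0 and tr(H) = 16 > 0, so H is positive definite and the point is a local minimum.

local minimum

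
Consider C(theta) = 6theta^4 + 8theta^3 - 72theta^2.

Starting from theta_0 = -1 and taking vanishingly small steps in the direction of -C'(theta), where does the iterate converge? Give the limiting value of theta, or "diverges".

-3

C'(theta) = 24theta(theta - 2)(theta + 3), so C'(-1) = 144.
Gradient descent moves in the -C' direction, i.e. theta is decreasing.
The nearest critical point in that direction is theta = -3, where C'' = 360 > 0 (a local minimum). The iterate converges there.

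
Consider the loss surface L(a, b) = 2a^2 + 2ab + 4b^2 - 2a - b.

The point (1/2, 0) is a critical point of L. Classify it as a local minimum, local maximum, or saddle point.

The Hessian of L is constant: H = [[4, 2], [2, 8]].
det(H) = 4·8 − 2² = 28.
det(H) > 0 and tr(H) = 12 > 0, so H is positive definite and the point is a local minimum.

local minimum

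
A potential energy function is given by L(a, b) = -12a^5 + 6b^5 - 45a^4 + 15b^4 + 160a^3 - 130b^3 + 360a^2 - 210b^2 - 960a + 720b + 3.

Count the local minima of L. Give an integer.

4

L separates as a function of a plus a function of b, so ∇L=0 decouples.
∂L/∂a = -60(a - 2)(a - 1)(a + 2)(a + 4) = 0 at a ∈ {-4, -2, 1, 2}; ∂L/∂b = 30(b - 3)(b - 1)(b + 2)(b + 4) = 0 at b ∈ {-4, -2, 1, 3}.
The Hessian is diagonal: diag(L_aa, L_bb). Second derivatives: L_aa(-4)=3600, L_aa(-2)=-1440, L_aa(1)=900, L_aa(2)=-1440; L_bb(-4)=-2100, L_bb(-2)=900, L_bb(1)=-900, L_bb(3)=2100.
Local minima occur where both diagonal entries positive: (-4, -2), (-4, 3), (1, -2), (1, 3). Count: 4.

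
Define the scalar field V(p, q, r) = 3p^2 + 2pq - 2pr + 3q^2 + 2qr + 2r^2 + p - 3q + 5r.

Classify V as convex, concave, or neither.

V is quadratic, so its Hessian is the constant matrix H = [[6, 2, -2], [2, 6, 2], [-2, 2, 4]].
Leading principal minors: 6, 32, 64.
All positive ⇒ H ≻ 0 ⇒ convex.

convex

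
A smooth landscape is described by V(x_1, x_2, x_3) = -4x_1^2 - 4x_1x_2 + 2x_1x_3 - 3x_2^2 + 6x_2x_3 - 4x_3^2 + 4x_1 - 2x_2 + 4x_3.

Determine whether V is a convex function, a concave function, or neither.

concave

V is quadratic, so its Hessian is the constant matrix H = [[-8, -4, 2], [-4, -6, 6], [2, 6, -8]].
Leading principal minors: -8, 32, -40.
Signs alternate −, +, − ⇒ H ≺ 0 ⇒ concave.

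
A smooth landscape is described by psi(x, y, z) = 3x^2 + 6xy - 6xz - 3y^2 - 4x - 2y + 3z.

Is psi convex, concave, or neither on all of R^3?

psi is quadratic, so its Hessian is the constant matrix H = [[6, 6, -6], [6, -6, 0], [-6, 0, 0]].
Leading principal minors: 6, -72, 216.
Neither pattern holds ⇒ H is indefinite ⇒ neither convex nor concave.

neither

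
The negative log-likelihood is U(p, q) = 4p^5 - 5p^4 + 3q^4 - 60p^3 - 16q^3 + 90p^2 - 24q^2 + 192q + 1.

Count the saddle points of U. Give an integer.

6

U separates as a function of p plus a function of q, so ∇U=0 decouples.
∂U/∂p = 20p(p - 3)(p - 1)(p + 3) = 0 at p ∈ {-3, 0, 1, 3}; ∂U/∂q = 12(q - 4)(q - 2)(q + 2) = 0 at q ∈ {-2, 2, 4}.
The Hessian is diagonal: diag(U_pp, U_qq). Second derivatives: U_pp(-3)=-1440, U_pp(0)=180, U_pp(1)=-160, U_pp(3)=720; U_qq(-2)=288, U_qq(2)=-96, U_qq(4)=144.
Saddle points occur where the two diagonal entries have opposite signs: (-3, -2), (-3, 4), (0, 2), (1, -2), (1, 4), (3, 2). Count: 6.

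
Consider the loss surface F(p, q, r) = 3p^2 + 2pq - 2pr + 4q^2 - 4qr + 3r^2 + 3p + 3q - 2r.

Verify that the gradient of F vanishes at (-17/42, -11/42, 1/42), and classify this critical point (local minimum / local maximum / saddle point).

∇F = (6p + 2q - 2r + 3, 2p + 8q - 4r + 3, -2p - 4q + 6r - 2); substituting (-17/42, -11/42, 1/42) gives ∇F = (0, 0, 0), so (-17/42, -11/42, 1/42) is indeed a critical point.
The Hessian is constant: H = [[6, 2, -2], [2, 8, -4], [-2, -4, 6]].
Leading principal minors: Δ₁ = 6, Δ₂ = 44, Δ₃ = 168.
All leading minors are positive, so H is positive definite: a local minimum.

local minimum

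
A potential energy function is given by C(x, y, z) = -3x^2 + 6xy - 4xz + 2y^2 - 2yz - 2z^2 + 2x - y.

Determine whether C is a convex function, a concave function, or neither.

C is quadratic, so its Hessian is the constant matrix H = [[-6, 6, -4], [6, 4, -2], [-4, -2, -4]].
Leading principal minors: -6, -60, 296.
Neither pattern holds ⇒ H is indefinite ⇒ neither convex nor concave.

neither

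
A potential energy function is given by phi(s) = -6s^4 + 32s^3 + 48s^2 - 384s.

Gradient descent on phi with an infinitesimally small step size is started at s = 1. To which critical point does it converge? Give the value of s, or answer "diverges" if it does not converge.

2

phi'(s) = -24(s - 4)(s - 2)(s + 2), so phi'(1) = -216.
Gradient descent moves in the -phi' direction, i.e. s is increasing.
The nearest critical point in that direction is s = 2, where phi'' = 192 > 0 (a local minimum). The iterate converges there.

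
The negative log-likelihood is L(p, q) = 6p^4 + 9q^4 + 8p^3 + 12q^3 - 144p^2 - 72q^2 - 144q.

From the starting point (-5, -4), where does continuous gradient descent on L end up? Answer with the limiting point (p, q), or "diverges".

L is separable, so gradient descent decouples: p follows -∂L/∂p, q follows -∂L/∂q.
∂L/∂p = 24p(p - 3)(p + 4); at p=-5 this is -960, so p increases.
∂L/∂q = 36(q - 2)(q + 1)(q + 2); at q=-4 this is -1296, so q increases.
p converges to its nearest critical value -4 (a local min of the p-part); q converges to -2. The iterate converges to (-4, -2).

(-4, -2)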